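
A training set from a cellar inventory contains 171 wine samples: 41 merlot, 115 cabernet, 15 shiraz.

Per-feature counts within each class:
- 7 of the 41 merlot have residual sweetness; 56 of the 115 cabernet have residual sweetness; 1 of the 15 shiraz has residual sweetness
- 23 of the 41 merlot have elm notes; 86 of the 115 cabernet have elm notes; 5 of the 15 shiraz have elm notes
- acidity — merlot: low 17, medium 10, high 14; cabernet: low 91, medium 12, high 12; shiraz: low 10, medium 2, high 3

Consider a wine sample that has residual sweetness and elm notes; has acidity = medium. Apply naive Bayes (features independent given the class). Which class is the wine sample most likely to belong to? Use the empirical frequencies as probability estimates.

merlot: (41/171) × (7/41) × (23/41) × (10/41) ≈ 0.00560095
cabernet: (115/171) × (56/115) × (86/115) × (12/115) ≈ 0.025555
shiraz: (15/171) × (1/15) × (5/15) × (2/15) ≈ 0.000259909
Highest score → cabernet.

cabernet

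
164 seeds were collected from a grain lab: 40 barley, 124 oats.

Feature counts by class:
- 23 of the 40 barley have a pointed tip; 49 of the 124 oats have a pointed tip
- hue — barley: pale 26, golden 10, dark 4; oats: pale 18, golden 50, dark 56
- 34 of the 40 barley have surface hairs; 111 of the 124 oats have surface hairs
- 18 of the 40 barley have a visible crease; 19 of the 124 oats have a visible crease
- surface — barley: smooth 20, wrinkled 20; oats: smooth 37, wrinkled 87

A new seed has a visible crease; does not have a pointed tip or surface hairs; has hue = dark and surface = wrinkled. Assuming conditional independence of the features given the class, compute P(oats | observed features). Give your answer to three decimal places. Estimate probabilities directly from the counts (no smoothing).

0.869

barley: (40/164) × (17/40) × (4/40) × (6/40) × (18/40) × (20/40) ≈ 0.000349848
oats: (124/164) × (75/124) × (56/124) × (13/124) × (19/124) × (87/124) ≈ 0.00232774
P(oats | x) = 0.00232774 / 0.002677588 ≈ 0.869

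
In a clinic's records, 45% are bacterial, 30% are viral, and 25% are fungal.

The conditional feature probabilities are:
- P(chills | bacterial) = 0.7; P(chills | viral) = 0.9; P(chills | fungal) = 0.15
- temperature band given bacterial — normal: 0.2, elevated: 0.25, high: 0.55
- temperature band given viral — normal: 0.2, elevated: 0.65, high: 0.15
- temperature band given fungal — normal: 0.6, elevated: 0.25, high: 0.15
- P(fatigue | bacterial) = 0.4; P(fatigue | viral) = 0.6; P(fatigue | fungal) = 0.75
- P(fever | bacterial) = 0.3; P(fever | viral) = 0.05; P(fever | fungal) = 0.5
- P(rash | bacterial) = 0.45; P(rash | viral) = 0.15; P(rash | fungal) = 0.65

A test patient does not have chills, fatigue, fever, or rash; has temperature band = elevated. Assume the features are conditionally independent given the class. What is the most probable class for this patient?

bacterial

bacterial: 0.45 × (1−0.7) × 0.25 × (1−0.4) × (1−0.3) × (1−0.45) = 0.00779625
viral: 0.3 × (1−0.9) × 0.65 × (1−0.6) × (1−0.05) × (1−0.15) = 0.0062985
fungal: 0.25 × (1−0.15) × 0.25 × (1−0.75) × (1−0.5) × (1−0.65) = 0.00232421875
Highest score → bacterial.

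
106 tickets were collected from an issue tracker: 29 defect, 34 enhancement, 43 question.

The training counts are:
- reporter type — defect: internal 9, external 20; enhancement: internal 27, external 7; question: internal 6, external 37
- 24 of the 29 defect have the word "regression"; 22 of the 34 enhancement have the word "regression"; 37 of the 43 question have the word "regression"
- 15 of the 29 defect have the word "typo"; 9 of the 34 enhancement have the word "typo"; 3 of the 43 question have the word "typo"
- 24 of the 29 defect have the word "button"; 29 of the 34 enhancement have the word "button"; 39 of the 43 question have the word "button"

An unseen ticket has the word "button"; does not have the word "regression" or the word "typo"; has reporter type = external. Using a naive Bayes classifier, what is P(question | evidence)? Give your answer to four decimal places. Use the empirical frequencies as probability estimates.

0.5981

defect: (29/106) × (20/29) × (5/29) × (14/29) × (24/29) ≈ 0.0129969
enhancement: (34/106) × (7/34) × (12/34) × (25/34) × (29/34) ≈ 0.0146176
question: (43/106) × (37/43) × (6/43) × (40/43) × (39/43) ≈ 0.0410929
P(question | x) = 0.0410929 / 0.0687074 ≈ 0.5981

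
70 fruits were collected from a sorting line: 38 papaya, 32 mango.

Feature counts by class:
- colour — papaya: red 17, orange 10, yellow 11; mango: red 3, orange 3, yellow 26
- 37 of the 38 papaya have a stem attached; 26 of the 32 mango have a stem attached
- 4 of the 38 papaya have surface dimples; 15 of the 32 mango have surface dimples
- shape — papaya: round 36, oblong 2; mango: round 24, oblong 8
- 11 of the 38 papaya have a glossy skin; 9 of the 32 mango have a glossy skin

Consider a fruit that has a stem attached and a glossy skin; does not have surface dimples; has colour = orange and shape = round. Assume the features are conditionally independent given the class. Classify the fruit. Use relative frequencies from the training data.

papaya: (38/70) × (10/38) × (37/38) × (34/38) × (36/38) × (11/38) ≈ 0.0341306
mango: (32/70) × (3/32) × (26/32) × (17/32) × (24/32) × (9/32) ≈ 0.00390211
Highest score → papaya.

papaya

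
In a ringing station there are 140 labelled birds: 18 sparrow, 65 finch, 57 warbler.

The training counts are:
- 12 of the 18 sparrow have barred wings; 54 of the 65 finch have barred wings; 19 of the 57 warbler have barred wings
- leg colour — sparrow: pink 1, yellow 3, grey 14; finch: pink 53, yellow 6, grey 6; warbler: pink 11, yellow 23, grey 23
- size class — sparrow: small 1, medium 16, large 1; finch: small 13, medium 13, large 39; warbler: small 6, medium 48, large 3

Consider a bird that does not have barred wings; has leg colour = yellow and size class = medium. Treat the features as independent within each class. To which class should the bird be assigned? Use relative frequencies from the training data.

sparrow: (18/140) × (6/18) × (3/18) × (16/18) ≈ 0.00634921
finch: (65/140) × (11/65) × (6/65) × (13/65) ≈ 0.00145055
warbler: (57/140) × (38/57) × (23/57) × (48/57) ≈ 0.0922306
Highest score → warbler.

warbler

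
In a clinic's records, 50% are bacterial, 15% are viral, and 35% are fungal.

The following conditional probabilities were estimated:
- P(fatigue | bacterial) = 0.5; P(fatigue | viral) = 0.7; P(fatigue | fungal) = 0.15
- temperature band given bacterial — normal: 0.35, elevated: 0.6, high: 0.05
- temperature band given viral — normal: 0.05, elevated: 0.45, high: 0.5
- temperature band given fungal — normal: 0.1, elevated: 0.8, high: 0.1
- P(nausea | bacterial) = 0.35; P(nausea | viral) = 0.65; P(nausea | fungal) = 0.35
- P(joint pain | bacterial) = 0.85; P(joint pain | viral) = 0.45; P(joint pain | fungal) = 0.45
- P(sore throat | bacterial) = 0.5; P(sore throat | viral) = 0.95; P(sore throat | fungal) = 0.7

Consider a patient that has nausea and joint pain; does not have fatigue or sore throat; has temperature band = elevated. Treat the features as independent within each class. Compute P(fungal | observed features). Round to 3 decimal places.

0.332

bacterial: 0.5 × (1−0.5) × 0.6 × 0.35 × 0.85 × (1−0.5) = 0.0223125
viral: 0.15 × (1−0.7) × 0.45 × 0.65 × 0.45 × (1−0.95) = 0.00029615625
fungal: 0.35 × (1−0.15) × 0.8 × 0.35 × 0.45 × (1−0.7) = 0.0112455
P(fungal | x) = 0.0112455 / 0.03385415625 ≈ 0.332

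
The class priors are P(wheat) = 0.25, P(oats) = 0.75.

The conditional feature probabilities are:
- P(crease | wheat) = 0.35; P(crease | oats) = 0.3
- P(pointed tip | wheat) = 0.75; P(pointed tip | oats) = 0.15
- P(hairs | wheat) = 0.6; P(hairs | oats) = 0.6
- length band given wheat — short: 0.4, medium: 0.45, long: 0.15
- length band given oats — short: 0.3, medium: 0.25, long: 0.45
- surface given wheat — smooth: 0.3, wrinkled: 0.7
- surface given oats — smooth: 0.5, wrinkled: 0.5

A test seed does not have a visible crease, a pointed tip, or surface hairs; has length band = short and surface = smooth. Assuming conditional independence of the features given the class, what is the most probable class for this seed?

wheat: 0.25 × (1−0.35) × (1−0.75) × (1−0.6) × 0.4 × 0.3 = 0.00195
oats: 0.75 × (1−0.3) × (1−0.15) × (1−0.6) × 0.3 × 0.5 = 0.026775
Highest score → oats.

oats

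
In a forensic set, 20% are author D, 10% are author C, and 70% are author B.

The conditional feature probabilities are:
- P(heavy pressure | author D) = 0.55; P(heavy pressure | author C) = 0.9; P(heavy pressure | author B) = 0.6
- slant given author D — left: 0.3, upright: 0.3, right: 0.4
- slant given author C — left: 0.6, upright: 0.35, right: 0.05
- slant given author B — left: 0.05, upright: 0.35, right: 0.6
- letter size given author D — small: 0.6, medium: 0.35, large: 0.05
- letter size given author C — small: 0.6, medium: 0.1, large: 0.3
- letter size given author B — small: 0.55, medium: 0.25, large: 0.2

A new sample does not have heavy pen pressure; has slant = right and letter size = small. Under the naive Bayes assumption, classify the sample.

author D: 0.2 × (1−0.55) × 0.4 × 0.6 = 0.0216
author C: 0.1 × (1−0.9) × 0.05 × 0.6 = 0.0003
author B: 0.7 × (1−0.6) × 0.6 × 0.55 = 0.0924
Highest score → author B.

author B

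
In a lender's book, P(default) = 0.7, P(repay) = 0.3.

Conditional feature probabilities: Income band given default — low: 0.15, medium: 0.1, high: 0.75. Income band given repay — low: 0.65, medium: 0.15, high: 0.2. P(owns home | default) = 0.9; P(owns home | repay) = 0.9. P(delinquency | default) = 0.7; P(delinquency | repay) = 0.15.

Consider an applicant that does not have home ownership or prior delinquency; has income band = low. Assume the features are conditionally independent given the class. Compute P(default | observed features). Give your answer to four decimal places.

default: 0.7 × 0.15 × (1−0.9) × (1−0.7) = 0.00315
repay: 0.3 × 0.65 × (1−0.9) × (1−0.15) = 0.016575
P(default | x) = 0.00315 / 0.019725 ≈ 0.1597

0.1597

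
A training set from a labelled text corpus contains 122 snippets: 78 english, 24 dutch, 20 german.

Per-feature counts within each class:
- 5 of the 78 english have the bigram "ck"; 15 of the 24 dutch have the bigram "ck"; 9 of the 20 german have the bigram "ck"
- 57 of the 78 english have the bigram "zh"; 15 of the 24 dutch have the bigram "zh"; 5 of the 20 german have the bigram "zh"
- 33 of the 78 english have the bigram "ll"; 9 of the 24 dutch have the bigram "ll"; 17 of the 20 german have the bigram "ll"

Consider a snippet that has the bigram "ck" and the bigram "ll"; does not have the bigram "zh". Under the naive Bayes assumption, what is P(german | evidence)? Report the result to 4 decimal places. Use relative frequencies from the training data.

0.6817

english: (78/122) × (5/78) × (21/78) × (33/78) ≈ 0.00466825
dutch: (24/122) × (15/24) × (9/24) × (9/24) ≈ 0.01729
german: (20/122) × (9/20) × (15/20) × (17/20) ≈ 0.0470287
P(german | x) = 0.0470287 / 0.06898695 ≈ 0.6817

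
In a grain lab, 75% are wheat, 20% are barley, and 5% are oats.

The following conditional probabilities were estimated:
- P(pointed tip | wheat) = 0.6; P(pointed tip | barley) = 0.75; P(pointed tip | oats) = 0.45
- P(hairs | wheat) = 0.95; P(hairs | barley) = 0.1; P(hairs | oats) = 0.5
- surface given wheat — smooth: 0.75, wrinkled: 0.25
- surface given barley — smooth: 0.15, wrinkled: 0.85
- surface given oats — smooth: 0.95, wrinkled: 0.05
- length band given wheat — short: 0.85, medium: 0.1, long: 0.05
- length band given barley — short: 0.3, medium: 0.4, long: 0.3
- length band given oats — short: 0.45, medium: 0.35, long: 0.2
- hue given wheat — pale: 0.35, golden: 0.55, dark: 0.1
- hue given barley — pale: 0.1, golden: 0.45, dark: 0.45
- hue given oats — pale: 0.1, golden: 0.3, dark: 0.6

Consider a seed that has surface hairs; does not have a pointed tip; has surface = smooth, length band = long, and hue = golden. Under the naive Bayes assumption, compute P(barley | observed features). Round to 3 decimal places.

0.015

wheat: 0.75 × (1−0.6) × 0.95 × 0.75 × 0.05 × 0.55 = 0.005878125
barley: 0.2 × (1−0.75) × 0.1 × 0.15 × 0.3 × 0.45 = 0.00010125
oats: 0.05 × (1−0.45) × 0.5 × 0.95 × 0.2 × 0.3 = 0.00078375
P(barley | x) = 0.00010125 / 0.006763125 ≈ 0.015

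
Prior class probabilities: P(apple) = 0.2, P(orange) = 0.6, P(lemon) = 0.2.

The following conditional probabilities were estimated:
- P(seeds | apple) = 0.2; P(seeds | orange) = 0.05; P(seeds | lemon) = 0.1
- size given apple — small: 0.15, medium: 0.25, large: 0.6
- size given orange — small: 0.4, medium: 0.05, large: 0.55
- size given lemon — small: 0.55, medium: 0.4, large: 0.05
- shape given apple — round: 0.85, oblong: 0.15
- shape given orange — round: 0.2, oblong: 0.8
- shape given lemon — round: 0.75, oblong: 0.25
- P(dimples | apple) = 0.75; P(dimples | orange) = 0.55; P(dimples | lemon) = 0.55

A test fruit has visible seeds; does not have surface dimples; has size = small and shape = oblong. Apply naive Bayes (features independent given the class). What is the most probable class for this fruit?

orange

apple: 0.2 × 0.2 × 0.15 × 0.15 × (1−0.75) = 0.000225
orange: 0.6 × 0.05 × 0.4 × 0.8 × (1−0.55) = 0.00432
lemon: 0.2 × 0.1 × 0.55 × 0.25 × (1−0.55) = 0.0012375
Highest score → orange.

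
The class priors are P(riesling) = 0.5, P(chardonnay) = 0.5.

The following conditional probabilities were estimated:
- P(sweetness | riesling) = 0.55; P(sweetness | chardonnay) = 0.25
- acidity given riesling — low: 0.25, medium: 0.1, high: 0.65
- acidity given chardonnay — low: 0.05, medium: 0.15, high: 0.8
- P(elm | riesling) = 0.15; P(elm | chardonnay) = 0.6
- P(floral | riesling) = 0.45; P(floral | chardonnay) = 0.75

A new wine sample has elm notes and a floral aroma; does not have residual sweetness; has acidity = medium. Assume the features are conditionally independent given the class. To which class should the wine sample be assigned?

riesling: 0.5 × (1−0.55) × 0.1 × 0.15 × 0.45 = 0.00151875
chardonnay: 0.5 × (1−0.25) × 0.15 × 0.6 × 0.75 = 0.0253125
Highest score → chardonnay.

chardonnay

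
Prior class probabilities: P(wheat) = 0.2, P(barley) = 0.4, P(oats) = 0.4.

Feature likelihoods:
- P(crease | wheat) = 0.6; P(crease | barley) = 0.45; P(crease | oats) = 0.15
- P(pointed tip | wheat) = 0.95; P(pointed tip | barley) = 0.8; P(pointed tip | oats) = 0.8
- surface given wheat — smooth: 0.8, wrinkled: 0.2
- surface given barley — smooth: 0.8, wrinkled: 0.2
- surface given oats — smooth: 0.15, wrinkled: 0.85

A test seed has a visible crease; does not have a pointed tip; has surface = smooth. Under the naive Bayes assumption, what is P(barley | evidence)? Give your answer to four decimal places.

0.8136

wheat: 0.2 × 0.6 × (1−0.95) × 0.8 = 0.0048
barley: 0.4 × 0.45 × (1−0.8) × 0.8 = 0.0288
oats: 0.4 × 0.15 × (1−0.8) × 0.15 = 0.0018
P(barley | x) = 0.0288 / 0.0354 ≈ 0.8136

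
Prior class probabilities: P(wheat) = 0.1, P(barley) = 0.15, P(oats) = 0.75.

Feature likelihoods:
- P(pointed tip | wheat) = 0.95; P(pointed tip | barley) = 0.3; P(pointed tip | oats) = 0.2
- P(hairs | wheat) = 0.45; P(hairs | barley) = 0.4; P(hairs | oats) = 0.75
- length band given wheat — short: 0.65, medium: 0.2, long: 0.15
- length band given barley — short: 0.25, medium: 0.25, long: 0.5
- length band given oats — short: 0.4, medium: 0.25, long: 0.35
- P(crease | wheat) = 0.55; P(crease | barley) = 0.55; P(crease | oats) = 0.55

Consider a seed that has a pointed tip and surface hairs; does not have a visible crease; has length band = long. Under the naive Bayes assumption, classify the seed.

wheat: 0.1 × 0.95 × 0.45 × 0.15 × (1−0.55) = 0.002885625
barley: 0.15 × 0.3 × 0.4 × 0.5 × (1−0.55) = 0.00405
oats: 0.75 × 0.2 × 0.75 × 0.35 × (1−0.55) = 0.01771875
Highest score → oats.

oats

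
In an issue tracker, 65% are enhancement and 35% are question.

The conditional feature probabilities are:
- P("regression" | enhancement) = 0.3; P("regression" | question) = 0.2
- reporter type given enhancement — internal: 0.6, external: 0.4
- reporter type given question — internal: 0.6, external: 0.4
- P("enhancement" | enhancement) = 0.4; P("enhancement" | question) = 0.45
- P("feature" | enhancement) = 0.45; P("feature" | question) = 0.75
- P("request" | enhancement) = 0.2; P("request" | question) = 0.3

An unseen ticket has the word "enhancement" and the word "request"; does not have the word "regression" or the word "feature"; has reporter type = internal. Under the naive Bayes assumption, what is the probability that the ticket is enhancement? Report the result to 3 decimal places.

enhancement: 0.65 × (1−0.3) × 0.6 × 0.4 × (1−0.45) × 0.2 = 0.012012
question: 0.35 × (1−0.2) × 0.6 × 0.45 × (1−0.75) × 0.3 = 0.00567
P(enhancement | x) = 0.012012 / 0.017682 ≈ 0.679

0.679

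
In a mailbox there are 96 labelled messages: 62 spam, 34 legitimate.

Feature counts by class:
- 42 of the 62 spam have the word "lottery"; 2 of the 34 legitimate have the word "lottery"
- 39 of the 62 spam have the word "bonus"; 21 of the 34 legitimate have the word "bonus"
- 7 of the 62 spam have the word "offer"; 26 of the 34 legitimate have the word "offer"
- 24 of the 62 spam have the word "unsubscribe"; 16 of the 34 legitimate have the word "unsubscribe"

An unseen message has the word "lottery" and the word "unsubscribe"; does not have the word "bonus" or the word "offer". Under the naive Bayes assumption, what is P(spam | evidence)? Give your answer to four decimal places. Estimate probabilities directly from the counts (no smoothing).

spam: (62/96) × (42/62) × (23/62) × (55/62) × (24/62) ≈ 0.055732
legitimate: (34/96) × (2/34) × (13/34) × (8/34) × (16/34) ≈ 0.000882014
P(spam | x) = 0.055732 / 0.056614014 ≈ 0.9844

0.9844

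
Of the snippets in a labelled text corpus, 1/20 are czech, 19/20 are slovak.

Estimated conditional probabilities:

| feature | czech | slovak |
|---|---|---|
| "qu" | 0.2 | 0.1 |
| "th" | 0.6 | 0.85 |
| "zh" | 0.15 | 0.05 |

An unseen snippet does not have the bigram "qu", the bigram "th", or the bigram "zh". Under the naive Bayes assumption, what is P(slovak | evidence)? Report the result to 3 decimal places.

czech: 0.05 × (1−0.2) × (1−0.6) × (1−0.15) = 0.0136
slovak: 0.95 × (1−0.1) × (1−0.85) × (1−0.05) = 0.1218375
P(slovak | x) = 0.1218375 / 0.1354375 ≈ 0.900

0.900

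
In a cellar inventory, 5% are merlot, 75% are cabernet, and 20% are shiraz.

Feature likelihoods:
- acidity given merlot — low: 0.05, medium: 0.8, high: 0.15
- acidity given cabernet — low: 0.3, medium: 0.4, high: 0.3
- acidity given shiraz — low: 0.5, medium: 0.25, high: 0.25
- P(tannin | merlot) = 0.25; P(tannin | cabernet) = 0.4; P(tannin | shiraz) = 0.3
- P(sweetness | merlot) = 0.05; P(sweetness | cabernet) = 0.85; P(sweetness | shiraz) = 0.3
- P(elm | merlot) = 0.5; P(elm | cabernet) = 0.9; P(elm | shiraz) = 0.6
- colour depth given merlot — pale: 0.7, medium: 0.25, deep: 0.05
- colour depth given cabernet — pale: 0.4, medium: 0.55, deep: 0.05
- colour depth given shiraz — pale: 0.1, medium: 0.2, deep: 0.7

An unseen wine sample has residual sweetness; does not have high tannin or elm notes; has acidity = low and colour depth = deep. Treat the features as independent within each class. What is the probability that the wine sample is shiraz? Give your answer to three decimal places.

merlot: 0.05 × 0.05 × (1−0.25) × 0.05 × (1−0.5) × 0.05 = 0.00000234375
cabernet: 0.75 × 0.3 × (1−0.4) × 0.85 × (1−0.9) × 0.05 = 0.00057375
shiraz: 0.2 × 0.5 × (1−0.3) × 0.3 × (1−0.6) × 0.7 = 0.00588
P(shiraz | x) = 0.00588 / 0.00645609375 ≈ 0.911

0.911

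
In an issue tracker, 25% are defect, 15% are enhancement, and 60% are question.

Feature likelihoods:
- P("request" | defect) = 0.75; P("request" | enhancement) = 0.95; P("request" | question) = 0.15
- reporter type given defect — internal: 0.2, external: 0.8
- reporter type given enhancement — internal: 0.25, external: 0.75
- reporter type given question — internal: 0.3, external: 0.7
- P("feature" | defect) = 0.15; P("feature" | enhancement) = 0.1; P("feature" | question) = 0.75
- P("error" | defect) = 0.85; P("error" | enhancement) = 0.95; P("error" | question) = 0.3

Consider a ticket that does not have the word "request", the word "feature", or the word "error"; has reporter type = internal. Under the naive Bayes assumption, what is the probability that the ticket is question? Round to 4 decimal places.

defect: 0.25 × (1−0.75) × 0.2 × (1−0.15) × (1−0.85) = 0.00159375
enhancement: 0.15 × (1−0.95) × 0.25 × (1−0.1) × (1−0.95) = 0.000084375
question: 0.6 × (1−0.15) × 0.3 × (1−0.75) × (1−0.3) = 0.026775
P(question | x) = 0.026775 / 0.028453125 ≈ 0.9410

0.9410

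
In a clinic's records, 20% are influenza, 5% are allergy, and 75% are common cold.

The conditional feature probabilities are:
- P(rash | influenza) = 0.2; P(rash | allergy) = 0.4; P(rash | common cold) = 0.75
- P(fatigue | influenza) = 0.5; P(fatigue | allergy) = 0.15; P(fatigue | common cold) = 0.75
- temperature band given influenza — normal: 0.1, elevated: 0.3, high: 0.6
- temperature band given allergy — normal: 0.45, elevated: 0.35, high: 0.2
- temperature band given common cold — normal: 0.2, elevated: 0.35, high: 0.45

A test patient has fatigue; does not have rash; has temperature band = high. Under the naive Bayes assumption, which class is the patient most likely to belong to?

influenza: 0.2 × (1−0.2) × 0.5 × 0.6 = 0.048
allergy: 0.05 × (1−0.4) × 0.15 × 0.2 = 0.0009
common cold: 0.75 × (1−0.75) × 0.75 × 0.45 = 0.06328125
Highest score → common cold.

common cold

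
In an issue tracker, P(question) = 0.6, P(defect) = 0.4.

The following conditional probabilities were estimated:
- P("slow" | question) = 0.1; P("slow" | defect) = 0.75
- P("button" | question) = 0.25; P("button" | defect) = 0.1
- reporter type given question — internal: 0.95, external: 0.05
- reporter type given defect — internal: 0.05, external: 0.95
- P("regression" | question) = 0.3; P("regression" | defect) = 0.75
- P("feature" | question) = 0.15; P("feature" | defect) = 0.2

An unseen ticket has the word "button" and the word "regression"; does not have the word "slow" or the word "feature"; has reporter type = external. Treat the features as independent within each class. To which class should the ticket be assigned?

defect

question: 0.6 × (1−0.1) × 0.25 × 0.05 × 0.3 × (1−0.15) = 0.00172125
defect: 0.4 × (1−0.75) × 0.1 × 0.95 × 0.75 × (1−0.2) = 0.0057
Highest score → defect.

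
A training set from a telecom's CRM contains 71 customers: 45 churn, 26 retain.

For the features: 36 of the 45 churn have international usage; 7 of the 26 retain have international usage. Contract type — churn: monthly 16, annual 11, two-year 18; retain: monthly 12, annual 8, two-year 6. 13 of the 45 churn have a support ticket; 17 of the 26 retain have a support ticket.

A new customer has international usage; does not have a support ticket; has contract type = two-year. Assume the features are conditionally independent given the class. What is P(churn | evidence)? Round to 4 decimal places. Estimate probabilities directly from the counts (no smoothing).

churn: (45/71) × (36/45) × (18/45) × (32/45) ≈ 0.144225
retain: (26/71) × (7/26) × (6/26) × (9/26) ≈ 0.00787566
P(churn | x) = 0.144225 / 0.15210066 ≈ 0.9482

0.9482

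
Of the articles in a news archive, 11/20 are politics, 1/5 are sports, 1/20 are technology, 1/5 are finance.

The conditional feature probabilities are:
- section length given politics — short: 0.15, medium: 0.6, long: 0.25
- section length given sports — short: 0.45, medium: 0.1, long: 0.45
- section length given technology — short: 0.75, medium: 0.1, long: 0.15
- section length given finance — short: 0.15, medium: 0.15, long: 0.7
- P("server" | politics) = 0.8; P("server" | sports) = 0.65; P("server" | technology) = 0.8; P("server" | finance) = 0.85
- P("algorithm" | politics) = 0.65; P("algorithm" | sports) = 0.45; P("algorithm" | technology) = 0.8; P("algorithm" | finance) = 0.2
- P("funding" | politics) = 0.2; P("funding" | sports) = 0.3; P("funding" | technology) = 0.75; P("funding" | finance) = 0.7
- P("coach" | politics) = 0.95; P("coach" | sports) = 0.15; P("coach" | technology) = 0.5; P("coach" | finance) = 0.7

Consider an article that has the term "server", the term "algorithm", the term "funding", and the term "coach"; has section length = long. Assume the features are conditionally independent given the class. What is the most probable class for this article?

politics

politics: 0.55 × 0.25 × 0.8 × 0.65 × 0.2 × 0.95 = 0.013585
sports: 0.2 × 0.45 × 0.65 × 0.45 × 0.3 × 0.15 = 0.001184625
technology: 0.05 × 0.15 × 0.8 × 0.8 × 0.75 × 0.5 = 0.0018
finance: 0.2 × 0.7 × 0.85 × 0.2 × 0.7 × 0.7 = 0.011662
Highest score → politics.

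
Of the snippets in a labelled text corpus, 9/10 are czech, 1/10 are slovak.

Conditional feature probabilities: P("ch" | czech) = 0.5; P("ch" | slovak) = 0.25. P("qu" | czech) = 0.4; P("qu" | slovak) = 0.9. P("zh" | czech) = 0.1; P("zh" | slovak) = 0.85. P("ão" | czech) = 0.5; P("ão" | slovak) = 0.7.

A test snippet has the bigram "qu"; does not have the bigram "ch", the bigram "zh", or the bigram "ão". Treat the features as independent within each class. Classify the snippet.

czech: 0.9 × (1−0.5) × 0.4 × (1−0.1) × (1−0.5) = 0.081
slovak: 0.1 × (1−0.25) × 0.9 × (1−0.85) × (1−0.7) = 0.0030375
Highest score → czech.

czech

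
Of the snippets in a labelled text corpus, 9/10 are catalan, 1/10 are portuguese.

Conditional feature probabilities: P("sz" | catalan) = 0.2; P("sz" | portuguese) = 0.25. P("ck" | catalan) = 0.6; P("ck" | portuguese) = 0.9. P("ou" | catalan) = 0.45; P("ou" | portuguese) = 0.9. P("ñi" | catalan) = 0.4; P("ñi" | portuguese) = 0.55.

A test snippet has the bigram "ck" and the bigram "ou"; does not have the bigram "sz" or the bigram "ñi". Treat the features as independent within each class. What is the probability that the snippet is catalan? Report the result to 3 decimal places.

catalan: 0.9 × (1−0.2) × 0.6 × 0.45 × (1−0.4) = 0.11664
portuguese: 0.1 × (1−0.25) × 0.9 × 0.9 × (1−0.55) = 0.0273375
P(catalan | x) = 0.11664 / 0.1439775 ≈ 0.810

0.810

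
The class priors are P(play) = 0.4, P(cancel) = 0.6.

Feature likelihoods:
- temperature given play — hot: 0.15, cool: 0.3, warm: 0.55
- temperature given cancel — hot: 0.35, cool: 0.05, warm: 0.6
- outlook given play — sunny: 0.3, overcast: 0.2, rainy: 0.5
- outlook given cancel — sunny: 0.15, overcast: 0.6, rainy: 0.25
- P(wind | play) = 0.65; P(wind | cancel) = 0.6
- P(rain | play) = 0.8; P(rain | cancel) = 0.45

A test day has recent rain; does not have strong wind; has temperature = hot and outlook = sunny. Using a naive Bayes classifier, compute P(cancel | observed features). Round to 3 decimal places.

play: 0.4 × 0.15 × 0.3 × (1−0.65) × 0.8 = 0.00504
cancel: 0.6 × 0.35 × 0.15 × (1−0.6) × 0.45 = 0.00567
P(cancel | x) = 0.00567 / 0.01071 ≈ 0.529

0.529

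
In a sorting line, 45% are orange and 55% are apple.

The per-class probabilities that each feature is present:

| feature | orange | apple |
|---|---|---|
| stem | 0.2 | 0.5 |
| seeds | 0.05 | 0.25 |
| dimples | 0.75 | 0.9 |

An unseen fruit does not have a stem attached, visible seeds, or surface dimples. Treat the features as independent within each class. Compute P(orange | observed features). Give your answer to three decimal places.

orange: 0.45 × (1−0.2) × (1−0.05) × (1−0.75) = 0.0855
apple: 0.55 × (1−0.5) × (1−0.25) × (1−0.9) = 0.020625
P(orange | x) = 0.0855 / 0.106125 ≈ 0.806

0.806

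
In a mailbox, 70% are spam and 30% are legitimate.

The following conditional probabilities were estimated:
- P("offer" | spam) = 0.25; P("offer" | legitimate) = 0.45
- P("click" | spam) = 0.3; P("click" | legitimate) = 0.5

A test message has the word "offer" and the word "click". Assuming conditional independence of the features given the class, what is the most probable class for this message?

legitimate

spam: 0.7 × 0.25 × 0.3 = 0.0525
legitimate: 0.3 × 0.45 × 0.5 = 0.0675
Highest score → legitimate.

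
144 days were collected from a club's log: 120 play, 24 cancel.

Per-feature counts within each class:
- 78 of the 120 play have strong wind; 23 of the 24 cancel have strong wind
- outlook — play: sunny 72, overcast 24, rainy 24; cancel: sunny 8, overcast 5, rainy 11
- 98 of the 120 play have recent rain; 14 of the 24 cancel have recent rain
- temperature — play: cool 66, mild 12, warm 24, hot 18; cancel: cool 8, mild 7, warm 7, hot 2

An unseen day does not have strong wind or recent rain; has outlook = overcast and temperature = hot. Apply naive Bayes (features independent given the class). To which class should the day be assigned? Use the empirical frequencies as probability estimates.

play

play: (120/144) × (42/120) × (24/120) × (22/120) × (18/120) ≈ 0.00160417
cancel: (24/144) × (1/24) × (5/24) × (10/24) × (2/24) ≈ 0.0000502347
Highest score → play.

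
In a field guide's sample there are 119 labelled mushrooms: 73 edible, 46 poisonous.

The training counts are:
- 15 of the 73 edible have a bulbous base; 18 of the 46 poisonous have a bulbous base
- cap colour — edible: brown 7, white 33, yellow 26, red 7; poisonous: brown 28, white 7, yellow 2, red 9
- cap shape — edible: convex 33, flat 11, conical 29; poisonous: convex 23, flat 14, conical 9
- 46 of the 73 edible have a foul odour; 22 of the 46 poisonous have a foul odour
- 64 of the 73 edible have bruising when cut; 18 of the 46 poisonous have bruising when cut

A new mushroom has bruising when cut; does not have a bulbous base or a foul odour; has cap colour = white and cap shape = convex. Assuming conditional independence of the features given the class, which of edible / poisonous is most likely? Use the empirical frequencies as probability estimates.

edible

edible: (73/119) × (58/73) × (33/73) × (33/73) × (27/73) × (64/73) ≈ 0.0322969
poisonous: (46/119) × (28/46) × (7/46) × (23/46) × (24/46) × (18/46) ≈ 0.00365502
Highest score → edible.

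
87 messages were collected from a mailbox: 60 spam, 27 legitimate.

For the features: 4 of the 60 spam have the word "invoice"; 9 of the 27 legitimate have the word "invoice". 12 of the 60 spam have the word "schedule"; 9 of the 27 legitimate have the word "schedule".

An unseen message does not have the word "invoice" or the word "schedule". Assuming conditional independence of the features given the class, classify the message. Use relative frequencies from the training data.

spam

spam: (60/87) × (56/60) × (48/60) ≈ 0.514943
legitimate: (27/87) × (18/27) × (18/27) ≈ 0.137931
Highest score → spam.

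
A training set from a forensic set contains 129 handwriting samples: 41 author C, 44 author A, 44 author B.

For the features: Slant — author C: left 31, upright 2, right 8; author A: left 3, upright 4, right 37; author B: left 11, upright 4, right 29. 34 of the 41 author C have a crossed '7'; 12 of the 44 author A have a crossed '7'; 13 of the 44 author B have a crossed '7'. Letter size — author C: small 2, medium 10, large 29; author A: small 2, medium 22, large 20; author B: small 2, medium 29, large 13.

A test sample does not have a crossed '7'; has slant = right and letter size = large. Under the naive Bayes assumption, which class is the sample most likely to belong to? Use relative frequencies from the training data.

author A

author C: (41/129) × (8/41) × (7/41) × (29/41) ≈ 0.00748908
author A: (44/129) × (37/44) × (32/44) × (20/44) ≈ 0.0948171
author B: (44/129) × (29/44) × (31/44) × (13/44) ≈ 0.0467959
Highest score → author A.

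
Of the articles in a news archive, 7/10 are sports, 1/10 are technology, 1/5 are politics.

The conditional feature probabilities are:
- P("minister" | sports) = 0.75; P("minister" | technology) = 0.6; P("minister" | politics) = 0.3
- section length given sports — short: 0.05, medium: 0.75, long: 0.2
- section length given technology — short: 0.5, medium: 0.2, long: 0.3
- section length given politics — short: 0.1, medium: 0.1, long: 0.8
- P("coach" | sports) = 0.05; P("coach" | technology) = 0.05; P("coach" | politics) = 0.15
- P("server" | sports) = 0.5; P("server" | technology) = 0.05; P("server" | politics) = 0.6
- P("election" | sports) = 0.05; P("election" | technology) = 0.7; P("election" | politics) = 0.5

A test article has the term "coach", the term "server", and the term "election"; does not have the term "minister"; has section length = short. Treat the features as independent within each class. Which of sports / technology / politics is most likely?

sports: 0.7 × (1−0.75) × 0.05 × 0.05 × 0.5 × 0.05 = 0.0000109375
technology: 0.1 × (1−0.6) × 0.5 × 0.05 × 0.05 × 0.7 = 0.000035
politics: 0.2 × (1−0.3) × 0.1 × 0.15 × 0.6 × 0.5 = 0.00063
Highest score → politics.

politics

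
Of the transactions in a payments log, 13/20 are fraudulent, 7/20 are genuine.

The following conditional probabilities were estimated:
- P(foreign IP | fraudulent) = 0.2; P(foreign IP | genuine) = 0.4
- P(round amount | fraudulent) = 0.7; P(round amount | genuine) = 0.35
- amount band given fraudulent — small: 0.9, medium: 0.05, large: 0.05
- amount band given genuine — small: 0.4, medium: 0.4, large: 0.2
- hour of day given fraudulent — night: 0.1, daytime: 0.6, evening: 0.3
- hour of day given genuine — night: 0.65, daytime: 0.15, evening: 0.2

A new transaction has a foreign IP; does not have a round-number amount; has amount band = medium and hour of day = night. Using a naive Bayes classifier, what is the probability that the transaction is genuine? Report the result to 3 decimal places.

0.992

fraudulent: 0.65 × 0.2 × (1−0.7) × 0.05 × 0.1 = 0.000195
genuine: 0.35 × 0.4 × (1−0.35) × 0.4 × 0.65 = 0.02366
P(genuine | x) = 0.02366 / 0.023855 ≈ 0.992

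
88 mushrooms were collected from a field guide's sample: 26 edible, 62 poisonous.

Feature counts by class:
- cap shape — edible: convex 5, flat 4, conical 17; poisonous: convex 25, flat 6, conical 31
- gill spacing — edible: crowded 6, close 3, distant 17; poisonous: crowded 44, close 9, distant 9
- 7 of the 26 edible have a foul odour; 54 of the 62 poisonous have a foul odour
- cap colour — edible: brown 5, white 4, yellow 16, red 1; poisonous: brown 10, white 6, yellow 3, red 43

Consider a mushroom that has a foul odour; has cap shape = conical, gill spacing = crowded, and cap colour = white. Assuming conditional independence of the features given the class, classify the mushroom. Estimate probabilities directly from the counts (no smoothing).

poisonous

edible: (26/88) × (17/26) × (6/26) × (7/26) × (4/26) ≈ 0.00184653
poisonous: (62/88) × (31/62) × (44/62) × (54/62) × (6/62) ≈ 0.0210718
Highest score → poisonous.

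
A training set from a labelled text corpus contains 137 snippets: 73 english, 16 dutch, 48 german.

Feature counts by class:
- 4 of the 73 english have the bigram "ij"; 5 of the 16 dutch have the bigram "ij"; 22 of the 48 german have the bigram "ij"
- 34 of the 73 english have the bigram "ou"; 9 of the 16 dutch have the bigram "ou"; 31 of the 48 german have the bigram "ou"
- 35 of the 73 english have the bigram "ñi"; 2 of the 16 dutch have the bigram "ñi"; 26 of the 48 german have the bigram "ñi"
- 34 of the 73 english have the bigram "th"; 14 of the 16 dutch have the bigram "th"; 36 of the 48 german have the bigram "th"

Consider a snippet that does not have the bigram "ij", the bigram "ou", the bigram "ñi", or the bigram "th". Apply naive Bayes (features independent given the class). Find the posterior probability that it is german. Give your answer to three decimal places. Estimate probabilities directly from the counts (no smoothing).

0.089

english: (73/137) × (69/73) × (39/73) × (38/73) × (39/73) ≈ 0.0748295
dutch: (16/137) × (11/16) × (7/16) × (14/16) × (2/16) ≈ 0.0038421
german: (48/137) × (26/48) × (17/48) × (22/48) × (12/48) ≈ 0.00770162
P(german | x) = 0.00770162 / 0.08637322 ≈ 0.089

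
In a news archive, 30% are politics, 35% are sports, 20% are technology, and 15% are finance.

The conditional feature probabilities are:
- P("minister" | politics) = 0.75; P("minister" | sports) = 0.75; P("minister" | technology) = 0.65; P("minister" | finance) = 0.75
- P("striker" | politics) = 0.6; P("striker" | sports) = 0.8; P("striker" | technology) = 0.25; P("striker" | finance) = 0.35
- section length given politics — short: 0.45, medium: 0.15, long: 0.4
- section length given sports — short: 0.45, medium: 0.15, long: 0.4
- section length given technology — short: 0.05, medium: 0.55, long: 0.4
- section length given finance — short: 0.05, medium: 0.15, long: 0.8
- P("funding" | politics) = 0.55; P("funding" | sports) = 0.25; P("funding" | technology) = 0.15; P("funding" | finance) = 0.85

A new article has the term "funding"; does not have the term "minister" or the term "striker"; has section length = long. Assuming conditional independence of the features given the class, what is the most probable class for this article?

finance

politics: 0.3 × (1−0.75) × (1−0.6) × 0.4 × 0.55 = 0.0066
sports: 0.35 × (1−0.75) × (1−0.8) × 0.4 × 0.25 = 0.00175
technology: 0.2 × (1−0.65) × (1−0.25) × 0.4 × 0.15 = 0.00315
finance: 0.15 × (1−0.75) × (1−0.35) × 0.8 × 0.85 = 0.016575
Highest score → finance.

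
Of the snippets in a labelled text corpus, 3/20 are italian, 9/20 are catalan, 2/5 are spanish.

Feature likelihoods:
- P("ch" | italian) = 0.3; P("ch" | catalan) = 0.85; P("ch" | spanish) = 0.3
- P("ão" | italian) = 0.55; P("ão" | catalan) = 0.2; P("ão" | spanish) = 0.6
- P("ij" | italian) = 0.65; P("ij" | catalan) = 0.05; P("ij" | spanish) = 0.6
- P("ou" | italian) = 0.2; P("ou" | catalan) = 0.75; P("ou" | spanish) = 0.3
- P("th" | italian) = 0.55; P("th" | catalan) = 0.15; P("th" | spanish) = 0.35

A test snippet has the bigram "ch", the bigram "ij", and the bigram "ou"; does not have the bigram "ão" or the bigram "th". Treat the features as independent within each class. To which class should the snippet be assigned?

italian: 0.15 × 0.3 × (1−0.55) × 0.65 × 0.2 × (1−0.55) = 0.001184625
catalan: 0.45 × 0.85 × (1−0.2) × 0.05 × 0.75 × (1−0.15) = 0.00975375
spanish: 0.4 × 0.3 × (1−0.6) × 0.6 × 0.3 × (1−0.35) = 0.005616
Highest score → catalan.

catalan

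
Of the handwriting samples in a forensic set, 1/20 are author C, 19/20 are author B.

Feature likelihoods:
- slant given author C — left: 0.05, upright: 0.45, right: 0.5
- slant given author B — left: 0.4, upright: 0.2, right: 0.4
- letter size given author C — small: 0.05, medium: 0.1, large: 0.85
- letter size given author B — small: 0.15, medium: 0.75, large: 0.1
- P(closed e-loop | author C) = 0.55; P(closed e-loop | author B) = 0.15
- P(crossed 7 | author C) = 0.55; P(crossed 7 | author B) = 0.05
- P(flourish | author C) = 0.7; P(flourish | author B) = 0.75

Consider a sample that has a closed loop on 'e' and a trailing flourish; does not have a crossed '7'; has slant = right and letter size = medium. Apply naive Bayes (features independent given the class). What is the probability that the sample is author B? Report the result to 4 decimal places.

0.9860

author C: 0.05 × 0.5 × 0.1 × 0.55 × (1−0.55) × 0.7 = 0.000433125
author B: 0.95 × 0.4 × 0.75 × 0.15 × (1−0.05) × 0.75 = 0.030459375
P(author B | x) = 0.030459375 / 0.0308925 ≈ 0.9860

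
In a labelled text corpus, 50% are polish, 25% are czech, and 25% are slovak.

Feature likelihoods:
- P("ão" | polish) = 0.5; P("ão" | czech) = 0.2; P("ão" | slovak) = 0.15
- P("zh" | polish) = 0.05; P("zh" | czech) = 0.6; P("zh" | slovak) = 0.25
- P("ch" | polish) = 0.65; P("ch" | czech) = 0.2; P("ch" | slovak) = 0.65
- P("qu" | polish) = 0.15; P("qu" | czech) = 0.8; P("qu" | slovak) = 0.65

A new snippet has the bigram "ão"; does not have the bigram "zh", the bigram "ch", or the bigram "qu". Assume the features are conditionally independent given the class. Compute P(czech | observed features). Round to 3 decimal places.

0.041

polish: 0.5 × 0.5 × (1−0.05) × (1−0.65) × (1−0.15) = 0.07065625
czech: 0.25 × 0.2 × (1−0.6) × (1−0.2) × (1−0.8) = 0.0032
slovak: 0.25 × 0.15 × (1−0.25) × (1−0.65) × (1−0.65) = 0.0034453125
P(czech | x) = 0.0032 / 0.0773015625 ≈ 0.041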